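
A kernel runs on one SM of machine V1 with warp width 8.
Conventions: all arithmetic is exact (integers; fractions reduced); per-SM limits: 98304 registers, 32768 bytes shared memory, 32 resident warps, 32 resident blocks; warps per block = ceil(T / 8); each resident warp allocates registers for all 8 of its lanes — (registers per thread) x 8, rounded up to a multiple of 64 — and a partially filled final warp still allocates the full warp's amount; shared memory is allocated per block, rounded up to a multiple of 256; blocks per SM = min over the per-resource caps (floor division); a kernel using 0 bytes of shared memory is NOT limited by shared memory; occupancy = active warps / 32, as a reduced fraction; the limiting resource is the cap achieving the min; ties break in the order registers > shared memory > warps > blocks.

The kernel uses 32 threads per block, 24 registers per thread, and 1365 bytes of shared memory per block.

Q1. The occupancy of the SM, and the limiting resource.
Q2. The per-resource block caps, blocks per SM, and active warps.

Answer: occupancy 1, limited by warps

registers: 128 blocks
shared memory: 21 blocks
warps: 8 blocks
blocks: 32 blocks

Answer: 8 blocks, 32 active warps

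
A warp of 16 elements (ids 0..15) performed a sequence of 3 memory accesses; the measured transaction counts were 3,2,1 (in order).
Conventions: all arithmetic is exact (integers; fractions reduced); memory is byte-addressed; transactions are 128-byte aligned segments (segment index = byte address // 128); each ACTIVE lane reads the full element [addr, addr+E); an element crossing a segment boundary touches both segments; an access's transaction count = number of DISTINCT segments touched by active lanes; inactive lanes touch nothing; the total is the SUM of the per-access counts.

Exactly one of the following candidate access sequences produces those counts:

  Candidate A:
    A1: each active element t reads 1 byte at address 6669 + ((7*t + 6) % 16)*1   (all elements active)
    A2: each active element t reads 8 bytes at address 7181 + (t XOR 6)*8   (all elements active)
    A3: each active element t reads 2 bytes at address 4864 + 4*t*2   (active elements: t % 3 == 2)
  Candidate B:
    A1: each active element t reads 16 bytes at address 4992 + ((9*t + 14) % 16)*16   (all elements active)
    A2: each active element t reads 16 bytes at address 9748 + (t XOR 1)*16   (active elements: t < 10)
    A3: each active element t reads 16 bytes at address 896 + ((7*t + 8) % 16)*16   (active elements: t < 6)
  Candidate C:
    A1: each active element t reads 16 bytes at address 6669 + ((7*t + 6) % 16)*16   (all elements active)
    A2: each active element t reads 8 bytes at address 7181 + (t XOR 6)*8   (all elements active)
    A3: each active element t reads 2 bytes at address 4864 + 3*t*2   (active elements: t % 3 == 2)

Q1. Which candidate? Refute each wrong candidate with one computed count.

A: A1 gives 1 transaction, not 3
B: A1 gives 2 transactions, not 3
C: all counts match (3,2,1)

Answer: C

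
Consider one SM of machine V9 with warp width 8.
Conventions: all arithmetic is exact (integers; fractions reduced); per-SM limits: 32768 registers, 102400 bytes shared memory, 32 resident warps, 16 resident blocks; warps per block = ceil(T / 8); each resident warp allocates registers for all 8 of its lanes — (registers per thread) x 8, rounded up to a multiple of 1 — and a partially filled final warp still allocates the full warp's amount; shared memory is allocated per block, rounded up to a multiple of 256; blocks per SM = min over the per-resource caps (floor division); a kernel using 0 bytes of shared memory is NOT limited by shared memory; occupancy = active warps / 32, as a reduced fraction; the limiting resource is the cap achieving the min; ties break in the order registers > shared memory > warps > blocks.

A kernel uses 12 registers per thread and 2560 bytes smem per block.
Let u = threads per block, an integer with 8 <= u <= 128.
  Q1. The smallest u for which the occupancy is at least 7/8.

Answer: u = 9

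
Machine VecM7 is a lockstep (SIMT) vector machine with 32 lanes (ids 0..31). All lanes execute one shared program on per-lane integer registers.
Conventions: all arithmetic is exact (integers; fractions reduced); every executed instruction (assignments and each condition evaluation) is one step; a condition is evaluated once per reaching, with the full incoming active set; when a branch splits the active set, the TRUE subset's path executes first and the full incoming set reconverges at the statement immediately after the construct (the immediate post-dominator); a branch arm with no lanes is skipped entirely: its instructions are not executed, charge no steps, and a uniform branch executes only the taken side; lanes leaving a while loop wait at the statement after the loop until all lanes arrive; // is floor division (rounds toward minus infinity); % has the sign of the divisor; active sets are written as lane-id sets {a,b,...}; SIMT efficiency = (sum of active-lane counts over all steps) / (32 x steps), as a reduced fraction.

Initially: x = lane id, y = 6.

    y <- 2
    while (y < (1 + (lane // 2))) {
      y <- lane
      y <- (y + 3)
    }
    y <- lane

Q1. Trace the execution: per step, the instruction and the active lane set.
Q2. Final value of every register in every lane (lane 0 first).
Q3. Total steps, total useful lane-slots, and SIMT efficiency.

step 0: y <- 2                       {0,1,2,3,4,5,6,7,8,9,10,11,12,13,14,15,16,17,18,19,20,21,22,23,24,25,26,27,28,29,30,31}
step 1: eval (y < (1 + (lane // 2))) {0,1,2,3,4,5,6,7,8,9,10,11,12,13,14,15,16,17,18,19,20,21,22,23,24,25,26,27,28,29,30,31}
step 2: y <- lane                    {4,5,6,7,8,9,10,11,12,13,14,15,16,17,18,19,20,21,22,23,24,25,26,27,28,29,30,31}
step 3: y <- (y + 3)                 {4,5,6,7,8,9,10,11,12,13,14,15,16,17,18,19,20,21,22,23,24,25,26,27,28,29,30,31}
step 4: eval (y < (1 + (lane // 2))) {4,5,6,7,8,9,10,11,12,13,14,15,16,17,18,19,20,21,22,23,24,25,26,27,28,29,30,31}
step 5: y <- lane                    {0,1,2,3,4,5,6,7,8,9,10,11,12,13,14,15,16,17,18,19,20,21,22,23,24,25,26,27,28,29,30,31}

Answer: 6 steps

x: 0,1,2,3,4,5,6,7,8,9,10,11,12,13,14,15,16,17,18,19,20,21,22,23,24,25,26,27,28,29,30,31
y: 0,1,2,3,4,5,6,7,8,9,10,11,12,13,14,15,16,17,18,19,20,21,22,23,24,25,26,27,28,29,30,31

steps = 6; useful = 180; efficiency = 180/192 = 15/16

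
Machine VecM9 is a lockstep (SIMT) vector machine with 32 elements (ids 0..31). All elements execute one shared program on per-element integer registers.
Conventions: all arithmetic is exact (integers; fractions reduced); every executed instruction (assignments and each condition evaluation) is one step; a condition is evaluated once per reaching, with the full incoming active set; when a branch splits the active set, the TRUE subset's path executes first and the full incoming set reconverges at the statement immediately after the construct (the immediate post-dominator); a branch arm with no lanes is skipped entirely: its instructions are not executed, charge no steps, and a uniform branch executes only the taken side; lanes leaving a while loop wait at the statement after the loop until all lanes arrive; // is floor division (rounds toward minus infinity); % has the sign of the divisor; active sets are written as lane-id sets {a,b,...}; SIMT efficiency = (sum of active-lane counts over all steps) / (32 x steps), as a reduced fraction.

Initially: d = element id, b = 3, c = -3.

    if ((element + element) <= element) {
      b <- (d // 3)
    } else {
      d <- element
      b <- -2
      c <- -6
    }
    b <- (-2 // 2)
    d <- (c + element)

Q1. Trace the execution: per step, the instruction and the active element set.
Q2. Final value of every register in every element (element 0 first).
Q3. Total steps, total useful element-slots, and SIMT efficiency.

step 0: eval ((element + element) <= element) {0,1,2,3,4,5,6,7,8,9,10,11,12,13,14,15,16,17,18,19,20,21,22,23,24,25,26,27,28,29,30,31}
step 1: b <- (d // 3)                {0}
step 2: d <- element                 {1,2,3,4,5,6,7,8,9,10,11,12,13,14,15,16,17,18,19,20,21,22,23,24,25,26,27,28,29,30,31}
step 3: b <- -2                      {1,2,3,4,5,6,7,8,9,10,11,12,13,14,15,16,17,18,19,20,21,22,23,24,25,26,27,28,29,30,31}
step 4: c <- -6                      {1,2,3,4,5,6,7,8,9,10,11,12,13,14,15,16,17,18,19,20,21,22,23,24,25,26,27,28,29,30,31}
step 5: b <- (-2 // 2)               {0,1,2,3,4,5,6,7,8,9,10,11,12,13,14,15,16,17,18,19,20,21,22,23,24,25,26,27,28,29,30,31}
step 6: d <- (c + element)           {0,1,2,3,4,5,6,7,8,9,10,11,12,13,14,15,16,17,18,19,20,21,22,23,24,25,26,27,28,29,30,31}

Answer: 7 steps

d: -3,-5,-4,-3,-2,-1,0,1,2,3,4,5,6,7,8,9,10,11,12,13,14,15,16,17,18,19,20,21,22,23,24,25
b: -1,-1,-1,-1,-1,-1,-1,-1,-1,-1,-1,-1,-1,-1,-1,-1,-1,-1,-1,-1,-1,-1,-1,-1,-1,-1,-1,-1,-1,-1,-1,-1
c: -3,-6,-6,-6,-6,-6,-6,-6,-6,-6,-6,-6,-6,-6,-6,-6,-6,-6,-6,-6,-6,-6,-6,-6,-6,-6,-6,-6,-6,-6,-6,-6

steps = 7; useful = 190; efficiency = 190/224 = 95/112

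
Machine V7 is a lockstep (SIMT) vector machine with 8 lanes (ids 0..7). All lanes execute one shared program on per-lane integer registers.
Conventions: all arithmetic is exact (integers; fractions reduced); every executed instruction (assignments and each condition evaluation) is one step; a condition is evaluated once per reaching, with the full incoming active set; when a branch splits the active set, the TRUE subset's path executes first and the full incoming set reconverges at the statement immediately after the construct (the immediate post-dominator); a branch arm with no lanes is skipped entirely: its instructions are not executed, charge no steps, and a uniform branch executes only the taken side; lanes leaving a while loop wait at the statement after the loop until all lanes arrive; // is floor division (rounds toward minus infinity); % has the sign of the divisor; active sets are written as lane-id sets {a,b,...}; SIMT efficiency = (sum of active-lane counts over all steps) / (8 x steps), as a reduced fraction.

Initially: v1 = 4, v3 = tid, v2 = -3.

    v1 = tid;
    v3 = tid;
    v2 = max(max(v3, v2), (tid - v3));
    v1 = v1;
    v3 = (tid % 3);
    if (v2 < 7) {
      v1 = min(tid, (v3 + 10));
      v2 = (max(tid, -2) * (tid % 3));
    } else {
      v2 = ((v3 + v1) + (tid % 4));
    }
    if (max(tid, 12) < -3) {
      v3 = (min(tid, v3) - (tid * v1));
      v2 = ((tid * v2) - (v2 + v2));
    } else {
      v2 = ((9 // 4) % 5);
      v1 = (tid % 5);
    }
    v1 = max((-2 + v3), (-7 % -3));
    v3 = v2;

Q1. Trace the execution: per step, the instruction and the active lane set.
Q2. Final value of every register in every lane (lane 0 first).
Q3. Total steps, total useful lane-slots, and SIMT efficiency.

step 0: v1 <- tid                    {0,1,2,3,4,5,6,7}
step 1: v3 <- tid                    {0,1,2,3,4,5,6,7}
step 2: v2 <- max(max(v3, v2), (tid - v3)) {0,1,2,3,4,5,6,7}
step 3: v1 <- v1                     {0,1,2,3,4,5,6,7}
step 4: v3 <- (tid % 3)              {0,1,2,3,4,5,6,7}
step 5: eval (v2 < 7)                {0,1,2,3,4,5,6,7}
step 6: v1 <- min(tid, (v3 + 10))    {0,1,2,3,4,5,6}
step 7: v2 <- (max(tid, -2) * (tid % 3)) {0,1,2,3,4,5,6}
step 8: v2 <- ((v3 + v1) + (tid % 4)) {7}
step 9: eval (max(tid, 12) < -3)     {0,1,2,3,4,5,6,7}
step 10: v2 <- ((9 // 4) % 5)         {0,1,2,3,4,5,6,7}
step 11: v1 <- (tid % 5)              {0,1,2,3,4,5,6,7}
step 12: v1 <- max((-2 + v3), (-7 % -3)) {0,1,2,3,4,5,6,7}
step 13: v3 <- v2                     {0,1,2,3,4,5,6,7}

Answer: 14 steps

v1: -1,-1,0,-1,-1,0,-1,-1
v3: 2,2,2,2,2,2,2,2
v2: 2,2,2,2,2,2,2,2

steps = 14; useful = 103; efficiency = 103/112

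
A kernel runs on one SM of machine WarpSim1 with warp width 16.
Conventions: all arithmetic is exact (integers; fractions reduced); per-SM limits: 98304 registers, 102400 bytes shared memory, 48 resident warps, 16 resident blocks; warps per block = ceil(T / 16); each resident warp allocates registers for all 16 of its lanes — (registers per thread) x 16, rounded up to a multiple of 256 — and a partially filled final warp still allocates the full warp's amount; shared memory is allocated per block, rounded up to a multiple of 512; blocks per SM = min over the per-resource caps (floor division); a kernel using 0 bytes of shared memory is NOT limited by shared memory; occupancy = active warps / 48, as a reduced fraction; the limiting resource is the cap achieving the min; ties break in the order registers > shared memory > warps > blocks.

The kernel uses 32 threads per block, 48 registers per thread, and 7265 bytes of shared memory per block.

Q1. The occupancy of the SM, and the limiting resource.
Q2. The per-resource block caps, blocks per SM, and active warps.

Answer: occupancy 13/24, limited by shared memory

registers: 64 blocks
shared memory: 13 blocks
warps: 24 blocks
blocks: 16 blocks

Answer: 13 blocks, 26 active warps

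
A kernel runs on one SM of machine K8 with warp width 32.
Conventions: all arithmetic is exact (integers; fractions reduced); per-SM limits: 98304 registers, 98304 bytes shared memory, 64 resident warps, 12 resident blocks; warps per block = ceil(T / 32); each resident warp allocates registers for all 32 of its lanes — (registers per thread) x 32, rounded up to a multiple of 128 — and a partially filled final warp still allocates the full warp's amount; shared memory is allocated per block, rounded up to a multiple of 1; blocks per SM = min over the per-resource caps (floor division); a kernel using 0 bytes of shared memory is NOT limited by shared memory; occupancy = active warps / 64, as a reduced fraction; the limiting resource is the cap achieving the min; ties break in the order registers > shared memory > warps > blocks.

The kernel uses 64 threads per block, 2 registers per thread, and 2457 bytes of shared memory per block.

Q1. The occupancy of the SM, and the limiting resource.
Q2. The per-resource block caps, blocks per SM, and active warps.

Answer: occupancy 3/8, limited by blocks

registers: 384 blocks
shared memory: 40 blocks
warps: 32 blocks
blocks: 12 blocks

Answer: 12 blocks, 24 active warps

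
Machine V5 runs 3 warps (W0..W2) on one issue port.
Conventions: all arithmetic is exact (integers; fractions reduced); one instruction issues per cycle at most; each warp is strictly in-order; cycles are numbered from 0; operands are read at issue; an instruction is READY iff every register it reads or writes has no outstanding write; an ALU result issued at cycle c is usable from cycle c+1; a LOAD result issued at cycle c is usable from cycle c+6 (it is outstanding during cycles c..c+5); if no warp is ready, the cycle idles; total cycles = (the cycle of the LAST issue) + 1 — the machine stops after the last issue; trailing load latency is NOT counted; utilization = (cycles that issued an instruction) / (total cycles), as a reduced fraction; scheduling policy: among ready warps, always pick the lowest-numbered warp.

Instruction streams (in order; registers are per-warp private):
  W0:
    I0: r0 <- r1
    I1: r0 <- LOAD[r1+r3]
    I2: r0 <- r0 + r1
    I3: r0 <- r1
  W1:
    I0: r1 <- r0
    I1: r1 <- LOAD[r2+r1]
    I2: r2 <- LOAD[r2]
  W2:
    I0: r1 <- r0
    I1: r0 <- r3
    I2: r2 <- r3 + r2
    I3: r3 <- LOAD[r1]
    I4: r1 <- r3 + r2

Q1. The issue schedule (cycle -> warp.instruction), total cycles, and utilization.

cycle 0: W0.I0
cycle 1: W0.I1
cycle 2: W1.I0
cycle 3: W1.I1
cycle 4: W1.I2
cycle 5: W2.I0
cycle 6: W2.I1
cycle 7: W0.I2
cycle 8: W0.I3
cycle 9: W2.I2
cycle 10: W2.I3
cycle 11: idle
cycle 12: idle
cycle 13: idle
cycle 14: idle
cycle 15: idle
cycle 16: W2.I4

Answer: 17 cycles, utilization 12/17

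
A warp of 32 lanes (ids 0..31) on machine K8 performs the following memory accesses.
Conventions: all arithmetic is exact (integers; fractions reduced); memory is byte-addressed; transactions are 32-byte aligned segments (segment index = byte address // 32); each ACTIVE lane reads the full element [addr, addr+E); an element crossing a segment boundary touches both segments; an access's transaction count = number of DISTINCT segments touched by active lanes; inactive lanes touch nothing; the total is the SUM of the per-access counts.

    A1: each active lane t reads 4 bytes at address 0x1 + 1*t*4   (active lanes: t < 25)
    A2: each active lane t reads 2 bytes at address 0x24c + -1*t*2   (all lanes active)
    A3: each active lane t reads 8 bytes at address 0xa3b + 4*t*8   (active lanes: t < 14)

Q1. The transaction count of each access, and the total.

A1: 4 transactions
A2: 3 transactions
A3: 15 transactions

Answer: 4,3,15; total 22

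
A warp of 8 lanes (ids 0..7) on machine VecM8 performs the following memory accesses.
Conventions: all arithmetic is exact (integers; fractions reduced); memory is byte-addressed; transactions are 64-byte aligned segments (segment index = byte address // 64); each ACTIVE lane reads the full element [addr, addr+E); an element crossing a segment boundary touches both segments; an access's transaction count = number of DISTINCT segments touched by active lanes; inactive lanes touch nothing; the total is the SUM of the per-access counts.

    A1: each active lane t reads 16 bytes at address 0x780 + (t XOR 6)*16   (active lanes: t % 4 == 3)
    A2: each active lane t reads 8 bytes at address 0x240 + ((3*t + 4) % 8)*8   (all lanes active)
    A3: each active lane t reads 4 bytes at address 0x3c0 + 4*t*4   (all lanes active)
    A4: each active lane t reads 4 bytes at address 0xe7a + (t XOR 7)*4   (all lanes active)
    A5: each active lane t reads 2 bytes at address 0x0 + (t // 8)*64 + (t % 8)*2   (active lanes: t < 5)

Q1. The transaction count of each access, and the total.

A1: 2 transactions
A2: 1 transaction
A3: 2 transactions
A4: 2 transactions
A5: 1 transaction

Answer: 2,1,2,2,1; total 8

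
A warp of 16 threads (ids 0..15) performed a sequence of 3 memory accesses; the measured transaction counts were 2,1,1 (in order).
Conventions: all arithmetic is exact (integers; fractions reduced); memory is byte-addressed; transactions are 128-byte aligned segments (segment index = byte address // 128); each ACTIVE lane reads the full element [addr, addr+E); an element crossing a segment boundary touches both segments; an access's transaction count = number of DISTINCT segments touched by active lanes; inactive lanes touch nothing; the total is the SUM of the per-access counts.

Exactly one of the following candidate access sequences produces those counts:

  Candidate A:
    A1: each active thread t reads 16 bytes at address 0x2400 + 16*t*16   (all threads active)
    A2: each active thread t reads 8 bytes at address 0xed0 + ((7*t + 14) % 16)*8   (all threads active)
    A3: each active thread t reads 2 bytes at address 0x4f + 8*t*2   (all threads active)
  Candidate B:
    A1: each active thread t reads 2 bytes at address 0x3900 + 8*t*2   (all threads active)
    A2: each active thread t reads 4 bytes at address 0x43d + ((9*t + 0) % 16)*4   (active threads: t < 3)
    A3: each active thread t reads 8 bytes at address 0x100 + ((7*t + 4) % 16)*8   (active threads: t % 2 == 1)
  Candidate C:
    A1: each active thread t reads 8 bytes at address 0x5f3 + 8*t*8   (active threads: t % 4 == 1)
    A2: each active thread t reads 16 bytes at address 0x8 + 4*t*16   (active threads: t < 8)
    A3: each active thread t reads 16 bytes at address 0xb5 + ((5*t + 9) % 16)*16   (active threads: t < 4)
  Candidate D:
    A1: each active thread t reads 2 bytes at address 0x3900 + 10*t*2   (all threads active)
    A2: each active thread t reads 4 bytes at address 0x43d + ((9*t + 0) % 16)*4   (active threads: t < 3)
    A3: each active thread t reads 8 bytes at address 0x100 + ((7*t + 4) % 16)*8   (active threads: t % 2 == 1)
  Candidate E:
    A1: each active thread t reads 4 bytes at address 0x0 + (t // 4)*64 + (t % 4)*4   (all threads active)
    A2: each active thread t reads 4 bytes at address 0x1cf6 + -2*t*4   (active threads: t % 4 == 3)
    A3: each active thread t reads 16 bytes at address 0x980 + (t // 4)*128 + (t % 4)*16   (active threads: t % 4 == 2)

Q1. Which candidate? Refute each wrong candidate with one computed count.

A: A1 gives 16 transactions, not 2
C: A1 gives 4 transactions, not 2
D: A1 gives 3 transactions, not 2
E: A2 gives 2 transactions, not 1
B: all counts match (2,1,1)

Answer: B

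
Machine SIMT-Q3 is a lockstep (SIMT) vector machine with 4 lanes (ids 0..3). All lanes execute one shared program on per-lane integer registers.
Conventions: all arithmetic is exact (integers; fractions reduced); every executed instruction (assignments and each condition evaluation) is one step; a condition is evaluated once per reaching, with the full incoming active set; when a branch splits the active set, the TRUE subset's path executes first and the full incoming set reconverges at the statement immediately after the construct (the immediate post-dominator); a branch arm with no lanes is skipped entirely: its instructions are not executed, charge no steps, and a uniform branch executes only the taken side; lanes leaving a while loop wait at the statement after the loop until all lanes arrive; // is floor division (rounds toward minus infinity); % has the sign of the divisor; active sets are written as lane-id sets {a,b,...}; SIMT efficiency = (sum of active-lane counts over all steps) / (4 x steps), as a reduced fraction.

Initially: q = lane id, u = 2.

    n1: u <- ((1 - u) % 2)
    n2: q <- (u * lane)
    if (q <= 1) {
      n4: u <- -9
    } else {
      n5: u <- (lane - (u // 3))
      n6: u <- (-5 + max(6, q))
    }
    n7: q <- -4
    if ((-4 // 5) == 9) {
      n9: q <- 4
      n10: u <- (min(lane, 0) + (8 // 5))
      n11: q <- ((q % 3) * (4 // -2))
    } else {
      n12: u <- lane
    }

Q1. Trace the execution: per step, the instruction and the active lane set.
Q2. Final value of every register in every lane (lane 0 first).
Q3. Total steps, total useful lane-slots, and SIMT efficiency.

step 0: u <- ((1 - u) % 2)           {0,1,2,3}
step 1: q <- (u * lane)              {0,1,2,3}
step 2: eval (q <= 1)                {0,1,2,3}
step 3: u <- -9                      {0,1}
step 4: u <- (lane - (u // 3))       {2,3}
step 5: u <- (-5 + max(6, q))        {2,3}
step 6: q <- -4                      {0,1,2,3}
step 7: eval ((-4 // 5) == 9)        {0,1,2,3}
step 8: u <- lane                    {0,1,2,3}

Answer: 9 steps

q: -4,-4,-4,-4
u: 0,1,2,3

steps = 9; useful = 30; efficiency = 30/36 = 5/6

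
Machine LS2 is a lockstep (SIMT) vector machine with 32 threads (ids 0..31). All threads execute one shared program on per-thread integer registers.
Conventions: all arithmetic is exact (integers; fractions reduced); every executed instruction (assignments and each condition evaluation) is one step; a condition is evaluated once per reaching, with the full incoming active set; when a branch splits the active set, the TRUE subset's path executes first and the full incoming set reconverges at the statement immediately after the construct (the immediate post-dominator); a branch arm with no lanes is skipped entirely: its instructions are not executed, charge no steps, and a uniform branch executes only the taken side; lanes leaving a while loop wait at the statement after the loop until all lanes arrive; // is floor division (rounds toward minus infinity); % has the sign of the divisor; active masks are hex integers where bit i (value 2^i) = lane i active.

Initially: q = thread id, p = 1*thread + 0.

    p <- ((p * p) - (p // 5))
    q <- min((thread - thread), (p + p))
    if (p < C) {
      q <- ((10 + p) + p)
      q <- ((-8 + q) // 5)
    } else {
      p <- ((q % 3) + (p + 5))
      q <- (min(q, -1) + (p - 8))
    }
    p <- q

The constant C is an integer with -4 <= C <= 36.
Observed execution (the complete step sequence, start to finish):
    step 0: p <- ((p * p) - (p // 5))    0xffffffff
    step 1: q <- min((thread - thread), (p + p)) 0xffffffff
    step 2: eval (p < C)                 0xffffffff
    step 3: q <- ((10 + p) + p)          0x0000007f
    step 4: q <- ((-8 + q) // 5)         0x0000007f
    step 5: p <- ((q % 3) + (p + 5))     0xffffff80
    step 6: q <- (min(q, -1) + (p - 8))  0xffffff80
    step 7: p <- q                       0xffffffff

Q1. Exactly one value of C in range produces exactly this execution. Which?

Answer: C = 36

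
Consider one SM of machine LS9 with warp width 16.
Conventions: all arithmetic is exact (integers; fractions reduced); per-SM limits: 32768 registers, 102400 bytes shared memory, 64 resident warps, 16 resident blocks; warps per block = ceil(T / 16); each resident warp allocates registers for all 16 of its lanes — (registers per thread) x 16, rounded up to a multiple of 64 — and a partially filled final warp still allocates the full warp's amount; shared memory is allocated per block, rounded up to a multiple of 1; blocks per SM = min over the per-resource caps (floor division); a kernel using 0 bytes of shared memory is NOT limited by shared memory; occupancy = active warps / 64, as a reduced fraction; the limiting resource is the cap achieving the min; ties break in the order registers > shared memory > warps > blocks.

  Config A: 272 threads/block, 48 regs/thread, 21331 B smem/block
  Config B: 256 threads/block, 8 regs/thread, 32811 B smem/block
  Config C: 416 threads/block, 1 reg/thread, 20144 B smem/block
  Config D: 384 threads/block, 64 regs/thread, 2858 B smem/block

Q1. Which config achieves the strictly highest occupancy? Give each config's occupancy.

occupancies: A 17/32, B 3/4, C 13/16, D 3/8

Answer: C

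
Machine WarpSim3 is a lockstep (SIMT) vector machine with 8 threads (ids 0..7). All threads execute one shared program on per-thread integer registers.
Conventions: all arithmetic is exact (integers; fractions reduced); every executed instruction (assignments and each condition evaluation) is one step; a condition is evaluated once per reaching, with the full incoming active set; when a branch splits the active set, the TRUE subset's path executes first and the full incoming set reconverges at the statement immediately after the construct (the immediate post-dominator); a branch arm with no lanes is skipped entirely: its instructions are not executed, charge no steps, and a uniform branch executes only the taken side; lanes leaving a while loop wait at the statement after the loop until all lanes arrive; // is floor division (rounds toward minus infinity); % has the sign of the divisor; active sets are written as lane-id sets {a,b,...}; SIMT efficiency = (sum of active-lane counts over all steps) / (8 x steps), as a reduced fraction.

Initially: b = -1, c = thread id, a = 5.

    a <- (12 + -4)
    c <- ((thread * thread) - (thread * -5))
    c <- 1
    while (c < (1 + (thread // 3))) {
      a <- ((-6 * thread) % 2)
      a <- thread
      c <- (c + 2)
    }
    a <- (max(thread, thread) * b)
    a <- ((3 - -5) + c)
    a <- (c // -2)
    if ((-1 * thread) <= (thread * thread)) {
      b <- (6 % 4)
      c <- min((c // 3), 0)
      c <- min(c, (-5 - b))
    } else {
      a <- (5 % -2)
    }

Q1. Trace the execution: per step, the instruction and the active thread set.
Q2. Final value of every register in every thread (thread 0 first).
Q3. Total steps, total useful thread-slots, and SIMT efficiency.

step 0: a <- (12 + -4)               {0,1,2,3,4,5,6,7}
step 1: c <- ((thread * thread) - (thread * -5)) {0,1,2,3,4,5,6,7}
step 2: c <- 1                       {0,1,2,3,4,5,6,7}
step 3: eval (c < (1 + (thread // 3))) {0,1,2,3,4,5,6,7}
step 4: a <- ((-6 * thread) % 2)     {3,4,5,6,7}
step 5: a <- thread                  {3,4,5,6,7}
step 6: c <- (c + 2)                 {3,4,5,6,7}
step 7: eval (c < (1 + (thread // 3))) {3,4,5,6,7}
step 8: a <- (max(thread, thread) * b) {0,1,2,3,4,5,6,7}
step 9: a <- ((3 - -5) + c)          {0,1,2,3,4,5,6,7}
step 10: a <- (c // -2)               {0,1,2,3,4,5,6,7}
step 11: eval ((-1 * thread) <= (thread * thread)) {0,1,2,3,4,5,6,7}
step 12: b <- (6 % 4)                 {0,1,2,3,4,5,6,7}
step 13: c <- min((c // 3), 0)        {0,1,2,3,4,5,6,7}
step 14: c <- min(c, (-5 - b))        {0,1,2,3,4,5,6,7}

Answer: 15 steps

b: 2,2,2,2,2,2,2,2
c: -7,-7,-7,-7,-7,-7,-7,-7
a: -1,-1,-1,-2,-2,-2,-2,-2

steps = 15; useful = 108; efficiency = 108/120 = 9/10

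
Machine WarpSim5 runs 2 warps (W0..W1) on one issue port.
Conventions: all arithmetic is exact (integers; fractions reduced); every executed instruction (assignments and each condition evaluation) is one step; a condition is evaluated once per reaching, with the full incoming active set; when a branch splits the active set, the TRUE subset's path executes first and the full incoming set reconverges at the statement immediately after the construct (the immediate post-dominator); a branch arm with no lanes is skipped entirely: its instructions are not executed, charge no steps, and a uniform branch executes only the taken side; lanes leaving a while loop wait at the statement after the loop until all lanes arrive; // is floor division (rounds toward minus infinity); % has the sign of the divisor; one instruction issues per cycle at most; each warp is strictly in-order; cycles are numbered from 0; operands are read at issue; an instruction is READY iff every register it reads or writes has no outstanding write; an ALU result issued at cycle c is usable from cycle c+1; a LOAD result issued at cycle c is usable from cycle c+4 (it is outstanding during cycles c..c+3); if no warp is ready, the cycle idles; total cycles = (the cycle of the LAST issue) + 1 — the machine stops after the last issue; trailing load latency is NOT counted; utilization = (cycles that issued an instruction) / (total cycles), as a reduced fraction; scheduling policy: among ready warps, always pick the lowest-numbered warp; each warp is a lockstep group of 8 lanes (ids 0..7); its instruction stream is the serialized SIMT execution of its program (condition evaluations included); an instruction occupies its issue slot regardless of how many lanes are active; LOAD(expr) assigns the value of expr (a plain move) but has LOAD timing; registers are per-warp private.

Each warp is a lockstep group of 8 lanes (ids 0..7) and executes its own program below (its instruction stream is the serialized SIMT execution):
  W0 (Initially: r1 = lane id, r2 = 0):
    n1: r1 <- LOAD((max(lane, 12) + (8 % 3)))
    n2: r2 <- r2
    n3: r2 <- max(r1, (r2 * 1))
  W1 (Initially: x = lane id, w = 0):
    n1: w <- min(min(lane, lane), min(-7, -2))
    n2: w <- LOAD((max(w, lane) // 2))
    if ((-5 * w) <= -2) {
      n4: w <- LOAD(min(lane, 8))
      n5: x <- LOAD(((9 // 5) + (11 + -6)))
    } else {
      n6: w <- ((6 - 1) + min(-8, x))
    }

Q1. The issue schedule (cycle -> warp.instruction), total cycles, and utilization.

cycle 0: W0.I0
cycle 1: W0.I1
cycle 2: W1.I0
cycle 3: W1.I1
cycle 4: W0.I2
cycle 5: idle
cycle 6: idle
cycle 7: W1.I2
cycle 8: W1.I3
cycle 9: W1.I4
cycle 10: idle
cycle 11: idle
cycle 12: idle
cycle 13: W1.I5

Answer: 14 cycles, utilization 9/14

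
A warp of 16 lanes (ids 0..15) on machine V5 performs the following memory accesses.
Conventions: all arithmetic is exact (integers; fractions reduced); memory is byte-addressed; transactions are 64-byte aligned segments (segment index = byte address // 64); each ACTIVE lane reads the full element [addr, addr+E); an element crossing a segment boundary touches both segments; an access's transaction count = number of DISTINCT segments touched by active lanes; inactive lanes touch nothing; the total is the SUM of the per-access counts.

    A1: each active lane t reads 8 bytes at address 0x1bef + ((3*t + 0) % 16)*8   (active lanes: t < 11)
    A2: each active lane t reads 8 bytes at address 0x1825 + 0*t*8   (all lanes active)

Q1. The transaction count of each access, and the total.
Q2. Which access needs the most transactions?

A1: 3 transactions
A2: 1 transaction

Answer: 3,1; total 4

Answer: A1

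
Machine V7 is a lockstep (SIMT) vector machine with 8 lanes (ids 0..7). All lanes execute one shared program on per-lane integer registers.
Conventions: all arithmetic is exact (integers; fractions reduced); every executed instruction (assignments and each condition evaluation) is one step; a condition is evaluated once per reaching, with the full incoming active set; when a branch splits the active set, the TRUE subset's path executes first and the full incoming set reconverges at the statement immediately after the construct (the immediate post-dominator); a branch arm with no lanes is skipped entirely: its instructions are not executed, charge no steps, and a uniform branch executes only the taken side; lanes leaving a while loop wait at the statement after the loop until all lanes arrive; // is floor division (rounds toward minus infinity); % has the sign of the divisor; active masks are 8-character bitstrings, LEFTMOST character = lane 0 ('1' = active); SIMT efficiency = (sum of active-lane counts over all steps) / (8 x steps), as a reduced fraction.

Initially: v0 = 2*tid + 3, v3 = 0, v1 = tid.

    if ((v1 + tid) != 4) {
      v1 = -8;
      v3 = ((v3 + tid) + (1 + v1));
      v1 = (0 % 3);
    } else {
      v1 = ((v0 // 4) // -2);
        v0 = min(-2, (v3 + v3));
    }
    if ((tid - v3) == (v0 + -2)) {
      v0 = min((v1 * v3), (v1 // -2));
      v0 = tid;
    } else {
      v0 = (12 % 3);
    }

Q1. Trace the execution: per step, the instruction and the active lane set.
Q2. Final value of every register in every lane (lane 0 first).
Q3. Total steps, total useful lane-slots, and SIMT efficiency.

step 0: eval ((v1 + tid) != 4)       11111111
step 1: v1 <- -8                     11011111
step 2: v3 <- ((v3 + tid) + (1 + v1)) 11011111
step 3: v1 <- (0 % 3)                11011111
step 4: v1 <- ((v0 // 4) // -2)      00100000
step 5: v0 <- min(-2, (v3 + v3))     00100000
step 6: eval ((tid - v3) == (v0 + -2)) 11111111
step 7: v0 <- min((v1 * v3), (v1 // -2)) 00010000
step 8: v0 <- tid                    00010000
step 9: v0 <- (12 % 3)               11101111

Answer: 10 steps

v0: 0,0,0,3,0,0,0,0
v3: -7,-6,0,-4,-3,-2,-1,0
v1: 0,0,-1,0,0,0,0,0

steps = 10; useful = 48; efficiency = 48/80 = 3/5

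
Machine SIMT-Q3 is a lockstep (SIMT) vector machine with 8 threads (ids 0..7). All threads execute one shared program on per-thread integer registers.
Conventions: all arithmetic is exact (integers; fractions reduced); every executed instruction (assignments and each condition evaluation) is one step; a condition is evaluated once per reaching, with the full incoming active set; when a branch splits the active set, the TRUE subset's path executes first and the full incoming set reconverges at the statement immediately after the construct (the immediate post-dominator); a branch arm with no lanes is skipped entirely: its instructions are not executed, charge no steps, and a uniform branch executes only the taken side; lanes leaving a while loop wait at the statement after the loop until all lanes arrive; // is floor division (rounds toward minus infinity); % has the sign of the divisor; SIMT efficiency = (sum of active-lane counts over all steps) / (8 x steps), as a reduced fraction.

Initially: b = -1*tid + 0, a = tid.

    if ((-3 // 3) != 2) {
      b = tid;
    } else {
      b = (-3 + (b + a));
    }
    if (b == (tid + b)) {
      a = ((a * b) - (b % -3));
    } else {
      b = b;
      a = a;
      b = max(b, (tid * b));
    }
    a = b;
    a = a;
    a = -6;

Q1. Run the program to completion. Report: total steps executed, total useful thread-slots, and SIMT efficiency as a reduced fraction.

Answer: 10 steps, 70 useful, 7/8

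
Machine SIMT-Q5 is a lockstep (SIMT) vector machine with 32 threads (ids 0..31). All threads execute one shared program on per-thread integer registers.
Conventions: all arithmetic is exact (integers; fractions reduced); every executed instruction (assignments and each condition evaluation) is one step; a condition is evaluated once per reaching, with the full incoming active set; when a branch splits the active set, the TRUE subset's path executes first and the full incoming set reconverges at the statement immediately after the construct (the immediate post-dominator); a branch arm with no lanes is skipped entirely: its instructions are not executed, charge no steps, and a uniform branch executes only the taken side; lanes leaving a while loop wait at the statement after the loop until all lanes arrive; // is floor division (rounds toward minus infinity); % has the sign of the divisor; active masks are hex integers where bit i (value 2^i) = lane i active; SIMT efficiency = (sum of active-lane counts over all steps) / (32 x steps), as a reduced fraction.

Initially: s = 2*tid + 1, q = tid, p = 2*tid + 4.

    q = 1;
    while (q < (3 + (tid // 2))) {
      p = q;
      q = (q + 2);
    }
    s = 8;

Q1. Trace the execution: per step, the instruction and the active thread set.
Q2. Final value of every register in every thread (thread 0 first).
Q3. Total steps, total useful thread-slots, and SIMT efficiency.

step 0: q <- 1                       0xffffffff
step 1: eval (q < (3 + (tid // 2)))  0xffffffff
step 2: p <- q                       0xffffffff
step 3: q <- (q + 2)                 0xffffffff
step 4: eval (q < (3 + (tid // 2)))  0xffffffff
step 5: p <- q                       0xfffffffc
step 6: q <- (q + 2)                 0xfffffffc
step 7: eval (q < (3 + (tid // 2)))  0xfffffffc
step 8: p <- q                       0xffffffc0
step 9: q <- (q + 2)                 0xffffffc0
step 10: eval (q < (3 + (tid // 2)))  0xffffffc0
step 11: p <- q                       0xfffffc00
step 12: q <- (q + 2)                 0xfffffc00
step 13: eval (q < (3 + (tid // 2)))  0xfffffc00
step 14: p <- q                       0xffffc000
step 15: q <- (q + 2)                 0xffffc000
step 16: eval (q < (3 + (tid // 2)))  0xffffc000
step 17: p <- q                       0xfffc0000
step 18: q <- (q + 2)                 0xfffc0000
step 19: eval (q < (3 + (tid // 2)))  0xfffc0000
step 20: p <- q                       0xffc00000
step 21: q <- (q + 2)                 0xffc00000
step 22: eval (q < (3 + (tid // 2)))  0xffc00000
step 23: p <- q                       0xfc000000
step 24: q <- (q + 2)                 0xfc000000
step 25: eval (q < (3 + (tid // 2)))  0xfc000000
step 26: p <- q                       0xc0000000
step 27: q <- (q + 2)                 0xc0000000
step 28: eval (q < (3 + (tid // 2)))  0xc0000000
step 29: s <- 8                       0xffffffff

Answer: 30 steps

s: 8,8,8,8,8,8,8,8,8,8,8,8,8,8,8,8,8,8,8,8,8,8,8,8,8,8,8,8,8,8,8,8
q: 3,3,5,5,5,5,7,7,7,7,9,9,9,9,11,11,11,11,13,13,13,13,15,15,15,15,17,17,17,17,19,19
p: 1,1,3,3,3,3,5,5,5,5,7,7,7,7,9,9,9,9,11,11,11,11,13,13,13,13,15,15,15,15,17,17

steps = 30; useful = 576; efficiency = 576/960 = 3/5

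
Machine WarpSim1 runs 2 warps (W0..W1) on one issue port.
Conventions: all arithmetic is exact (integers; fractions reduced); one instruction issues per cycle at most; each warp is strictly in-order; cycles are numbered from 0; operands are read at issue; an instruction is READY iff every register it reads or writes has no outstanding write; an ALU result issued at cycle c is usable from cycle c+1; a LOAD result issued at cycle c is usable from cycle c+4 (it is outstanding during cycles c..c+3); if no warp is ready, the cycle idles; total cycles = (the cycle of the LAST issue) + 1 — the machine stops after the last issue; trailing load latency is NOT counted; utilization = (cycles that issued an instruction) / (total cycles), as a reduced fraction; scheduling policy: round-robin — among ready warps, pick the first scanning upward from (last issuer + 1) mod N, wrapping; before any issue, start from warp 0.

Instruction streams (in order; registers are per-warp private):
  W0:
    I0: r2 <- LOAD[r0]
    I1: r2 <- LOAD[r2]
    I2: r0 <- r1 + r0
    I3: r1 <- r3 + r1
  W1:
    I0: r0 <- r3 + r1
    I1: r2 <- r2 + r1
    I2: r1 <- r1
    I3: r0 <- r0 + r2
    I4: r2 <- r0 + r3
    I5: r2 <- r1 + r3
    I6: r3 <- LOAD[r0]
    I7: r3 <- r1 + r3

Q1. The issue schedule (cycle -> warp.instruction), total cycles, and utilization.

cycle 0: W0.I0
cycle 1: W1.I0
cycle 2: W1.I1
cycle 3: W1.I2
cycle 4: W0.I1
cycle 5: W1.I3
cycle 6: W0.I2
cycle 7: W1.I4
cycle 8: W0.I3
cycle 9: W1.I5
cycle 10: W1.I6
cycle 11: idle
cycle 12: idle
cycle 13: idle
cycle 14: W1.I7

Answer: 15 cycles, utilization 4/5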